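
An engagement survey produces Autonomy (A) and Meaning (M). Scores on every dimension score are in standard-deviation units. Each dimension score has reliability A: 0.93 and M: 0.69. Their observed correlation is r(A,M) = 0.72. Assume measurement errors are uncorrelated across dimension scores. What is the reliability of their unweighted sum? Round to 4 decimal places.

Var(A+M) = 2 + 2·[0.72] = 2 + 1.44 = 3.44.
Under uncorrelated errors the observed covariances equal the true-score covariances, so only the own-variance terms attenuate.
True-score variance = [0.93 + 0.69] + 1.44 = 1.62 + 1.44 = 3.06.
Reliability = 3.06 / 3.44 = 0.8895.

0.8895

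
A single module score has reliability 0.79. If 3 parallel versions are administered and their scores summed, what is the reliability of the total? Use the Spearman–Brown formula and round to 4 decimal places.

ρ_k = kρ / (1 + (k−1)ρ) = 3·0.79 / (1 + 2·0.79) = 2.370 / 2.580 = 0.9186.

0.9186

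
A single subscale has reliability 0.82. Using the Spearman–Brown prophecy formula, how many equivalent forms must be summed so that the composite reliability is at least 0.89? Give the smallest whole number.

2

k ≥ ρ*(1−ρ₁)/(ρ₁(1−ρ*)) = 0.89·0.18 / (0.82·0.11) = 1.776.
Smallest integer k = 2.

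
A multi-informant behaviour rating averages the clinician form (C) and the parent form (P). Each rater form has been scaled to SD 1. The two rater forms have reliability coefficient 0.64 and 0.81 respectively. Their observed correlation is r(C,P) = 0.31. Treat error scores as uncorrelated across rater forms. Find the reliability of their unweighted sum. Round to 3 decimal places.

Var(C+P) = 2 + 2·[0.31] = 2 + 0.62 = 2.62.
Under uncorrelated errors the observed covariances equal the true-score covariances, so only the own-variance terms attenuate.
True-score variance = [0.64 + 0.81] + 0.62 = 1.45 + 0.62 = 2.07.
Reliability = 2.07 / 2.62 = 0.790.

0.790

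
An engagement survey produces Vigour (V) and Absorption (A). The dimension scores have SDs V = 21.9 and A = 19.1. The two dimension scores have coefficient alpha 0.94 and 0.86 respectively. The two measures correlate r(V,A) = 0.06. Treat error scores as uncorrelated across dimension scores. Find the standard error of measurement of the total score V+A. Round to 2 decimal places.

Var(total) = 844.42 + 50.1948 = 894.615.
True-score variance = 764.57 + 50.1948 = 814.765, so reliability = 0.9107.
Error variance = 894.615 − 814.765 = 79.85; SEM = √79.85 = 8.94.

8.94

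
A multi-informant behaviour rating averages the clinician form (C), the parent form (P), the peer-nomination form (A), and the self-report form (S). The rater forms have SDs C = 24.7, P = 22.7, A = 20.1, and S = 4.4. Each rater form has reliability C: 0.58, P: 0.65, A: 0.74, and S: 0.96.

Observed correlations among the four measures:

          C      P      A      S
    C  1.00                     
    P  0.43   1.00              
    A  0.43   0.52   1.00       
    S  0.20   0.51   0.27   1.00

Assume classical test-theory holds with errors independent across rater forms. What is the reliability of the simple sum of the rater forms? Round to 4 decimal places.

0.8265

Var(C+P+A+S) = 24.7² + 22.7² + 20.1² + 4.4² + 2·[24.7·22.7·0.43 + 24.7·20.1·0.43 + 24.7·4.4·0.20 + 22.7·20.1·0.52 + 22.7·4.4·0.51 + 20.1·4.4·0.27] = 1548.75 + 1576.79 = 3125.54.
With uncorrelated errors the cross-covariances are all true-score covariance, so they carry over unchanged; only the diagonal terms shrink to ρᵢσᵢ².
True-score variance = [24.7²·0.58 + 22.7²·0.65 + 20.1²·0.74 + 4.4²·0.96] + 1576.79 = 1006.34 + 1576.79 = 2583.13.
Reliability = 2583.13 / 3125.54 = 0.8265.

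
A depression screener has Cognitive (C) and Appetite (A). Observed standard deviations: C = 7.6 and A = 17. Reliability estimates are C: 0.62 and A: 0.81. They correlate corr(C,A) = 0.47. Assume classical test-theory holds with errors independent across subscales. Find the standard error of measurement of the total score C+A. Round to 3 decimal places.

Var(total) = 346.76 + 121.448 = 468.208.
True-score variance = 269.901 + 121.448 = 391.349, so reliability = 0.8358.
Error variance = 468.208 − 391.349 = 76.8588; SEM = √76.8588 = 8.767.

8.767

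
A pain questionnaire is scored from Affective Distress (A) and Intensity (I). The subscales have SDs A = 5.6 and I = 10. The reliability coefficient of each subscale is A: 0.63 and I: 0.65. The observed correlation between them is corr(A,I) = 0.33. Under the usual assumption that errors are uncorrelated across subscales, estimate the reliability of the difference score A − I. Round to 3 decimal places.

Var(A−I) = 5.6² + 10² − 2·5.6·10·0.33 = 131.36 − 36.96 = 94.4.
Because errors are independent across components, Cov(Tᵢ,Tⱼ) = Cov(Xᵢ,Xⱼ); the off-diagonal part of the true-score variance is the same as above.
True-score variance = [5.6²·0.63 + 10²·0.65] − 36.96 = 84.7568 − 36.96 = 47.7968.
Reliability = 47.7968 / 94.4 = 0.506.

0.506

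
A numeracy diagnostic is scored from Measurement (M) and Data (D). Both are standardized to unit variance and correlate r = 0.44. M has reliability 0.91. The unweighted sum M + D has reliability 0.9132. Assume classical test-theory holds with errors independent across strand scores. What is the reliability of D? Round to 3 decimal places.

Var(M+D) = 2 + 2·0.44 = 2.880.
True-score variance = ρ_M + ρ_D + 2·0.44, so 0.9132 = (0.91 + ρ_D + 0.88) / 2.880.
ρ_D = 0.9132·2.880 − 0.91 − 0.88 = 0.840.

0.840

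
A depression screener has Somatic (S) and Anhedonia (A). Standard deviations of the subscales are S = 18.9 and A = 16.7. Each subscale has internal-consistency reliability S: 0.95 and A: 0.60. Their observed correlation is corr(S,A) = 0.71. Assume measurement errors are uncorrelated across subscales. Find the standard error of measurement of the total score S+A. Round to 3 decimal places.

11.376

Var(total) = 636.1 + 448.195 = 1084.29.
True-score variance = 506.683 + 448.195 = 954.878, so reliability = 0.8806.
Error variance = 1084.29 − 954.878 = 129.417; SEM = √129.417 = 11.376.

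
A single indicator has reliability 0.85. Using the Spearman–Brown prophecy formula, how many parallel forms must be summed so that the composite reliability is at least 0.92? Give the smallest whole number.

3

k ≥ ρ*(1−ρ₁)/(ρ₁(1−ρ*)) = 0.92·0.15 / (0.85·0.08) = 2.029.
Smallest integer k = 3.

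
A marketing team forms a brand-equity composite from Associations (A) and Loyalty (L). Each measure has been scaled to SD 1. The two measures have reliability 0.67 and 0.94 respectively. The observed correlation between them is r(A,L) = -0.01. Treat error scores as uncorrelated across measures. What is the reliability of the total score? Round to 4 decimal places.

Var(A+L) = 2 + 2·[(-0.01)] = 2 − 0.02 = 1.98.
Because errors are independent across components, Cov(Tᵢ,Tⱼ) = Cov(Xᵢ,Xⱼ); the off-diagonal part of the true-score variance is the same as above.
True-score variance = [0.67 + 0.94] − 0.02 = 1.61 − 0.02 = 1.59.
Reliability = 1.59 / 1.98 = 0.8030.

0.8030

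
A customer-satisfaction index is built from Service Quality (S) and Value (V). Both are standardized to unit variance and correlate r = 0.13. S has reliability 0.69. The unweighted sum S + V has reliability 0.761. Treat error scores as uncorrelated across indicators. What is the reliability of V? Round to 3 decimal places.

0.770

Var(S+V) = 2 + 2·0.13 = 2.260.
True-score variance = ρ_S + ρ_V + 2·0.13, so 0.761 = (0.69 + ρ_V + 0.26) / 2.260.
ρ_V = 0.761·2.260 − 0.69 − 0.26 = 0.770.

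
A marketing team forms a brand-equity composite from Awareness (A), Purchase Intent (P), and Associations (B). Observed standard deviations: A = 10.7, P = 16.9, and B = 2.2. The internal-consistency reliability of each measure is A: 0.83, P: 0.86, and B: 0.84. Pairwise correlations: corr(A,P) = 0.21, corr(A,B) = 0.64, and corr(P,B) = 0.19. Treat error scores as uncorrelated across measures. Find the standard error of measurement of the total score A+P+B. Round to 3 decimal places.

7.760

Var(total) = 404.94 + 120.208 = 525.148.
True-score variance = 344.717 + 120.208 = 464.925, so reliability = 0.8853.
Error variance = 525.148 − 464.925 = 60.2231; SEM = √60.2231 = 7.760.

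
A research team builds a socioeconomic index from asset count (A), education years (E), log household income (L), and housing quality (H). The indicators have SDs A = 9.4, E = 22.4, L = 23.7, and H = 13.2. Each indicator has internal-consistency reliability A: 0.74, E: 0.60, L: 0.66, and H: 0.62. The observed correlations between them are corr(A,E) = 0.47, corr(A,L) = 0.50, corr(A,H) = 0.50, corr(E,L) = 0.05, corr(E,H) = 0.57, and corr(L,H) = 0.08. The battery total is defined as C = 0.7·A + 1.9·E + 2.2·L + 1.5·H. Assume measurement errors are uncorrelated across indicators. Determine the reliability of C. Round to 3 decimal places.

Var(C) = 0.7²·9.4² + 1.9²·22.4² + 2.2²·23.7² + 1.5²·13.2² + 2·[1.33·9.4·22.4·0.47 + 1.54·9.4·23.7·0.50 + 1.05·9.4·13.2·0.50 + 4.18·22.4·23.7·0.05 + 2.85·22.4·13.2·0.57 + 3.3·23.7·13.2·0.08] = 4965.27 + 2084.36 = 7049.63.
Under uncorrelated errors the observed covariances equal the true-score covariances, so only the own-variance terms attenuate.
True-score variance = [0.7²·9.4²·0.74 + 1.9²·22.4²·0.60 + 2.2²·23.7²·0.66 + 1.5²·13.2²·0.62] + 2084.36 = 3156.18 + 2084.36 = 5240.54.
Reliability = 5240.54 / 7049.63 = 0.743.

0.743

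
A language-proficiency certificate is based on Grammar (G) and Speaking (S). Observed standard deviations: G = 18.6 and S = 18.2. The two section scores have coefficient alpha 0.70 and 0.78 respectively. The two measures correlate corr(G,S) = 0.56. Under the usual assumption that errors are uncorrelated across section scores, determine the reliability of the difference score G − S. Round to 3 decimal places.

0.407

Var(G−S) = 18.6² + 18.2² − 2·18.6·18.2·0.56 = 677.2 − 379.142 = 298.058.
With uncorrelated errors the cross-covariances are all true-score covariance, so they carry over unchanged; only the diagonal terms shrink to ρᵢσᵢ².
True-score variance = [18.6²·0.70 + 18.2²·0.78] − 379.142 = 500.539 − 379.142 = 121.397.
Reliability = 121.397 / 298.058 = 0.407.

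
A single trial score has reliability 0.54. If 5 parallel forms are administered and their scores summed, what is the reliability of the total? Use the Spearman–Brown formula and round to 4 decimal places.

0.8544

ρ_k = kρ / (1 + (k−1)ρ) = 5·0.54 / (1 + 4·0.54) = 2.700 / 3.160 = 0.8544.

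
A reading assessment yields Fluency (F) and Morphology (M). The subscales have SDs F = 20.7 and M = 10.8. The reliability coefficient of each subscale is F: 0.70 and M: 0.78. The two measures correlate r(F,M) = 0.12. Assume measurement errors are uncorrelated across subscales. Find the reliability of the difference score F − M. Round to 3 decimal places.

Var(F−M) = 20.7² + 10.8² − 2·20.7·10.8·0.12 = 545.13 − 53.6544 = 491.476.
Because errors are independent across components, Cov(Tᵢ,Tⱼ) = Cov(Xᵢ,Xⱼ); the off-diagonal part of the true-score variance is the same as above.
True-score variance = [20.7²·0.70 + 10.8²·0.78] − 53.6544 = 390.922 − 53.6544 = 337.268.
Reliability = 337.268 / 491.476 = 0.686.

0.686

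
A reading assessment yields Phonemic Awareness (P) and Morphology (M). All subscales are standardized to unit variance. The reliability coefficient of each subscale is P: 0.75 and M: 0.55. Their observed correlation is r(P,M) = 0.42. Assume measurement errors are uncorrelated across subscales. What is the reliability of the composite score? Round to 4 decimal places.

Var(P+M) = 2 + 2·[0.42] = 2 + 0.84 = 2.84.
Under uncorrelated errors the observed covariances equal the true-score covariances, so only the own-variance terms attenuate.
True-score variance = [0.75 + 0.55] + 0.84 = 1.3 + 0.84 = 2.14.
Reliability = 2.14 / 2.84 = 0.7535.

0.7535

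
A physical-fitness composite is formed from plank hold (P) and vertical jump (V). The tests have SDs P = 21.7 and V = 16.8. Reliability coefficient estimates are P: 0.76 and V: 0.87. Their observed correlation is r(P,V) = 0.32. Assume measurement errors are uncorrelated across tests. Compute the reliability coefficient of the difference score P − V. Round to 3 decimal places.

Var(P−V) = 21.7² + 16.8² − 2·21.7·16.8·0.32 = 753.13 − 233.318 = 519.812.
Because errors are independent across components, Cov(Tᵢ,Tⱼ) = Cov(Xᵢ,Xⱼ); the off-diagonal part of the true-score variance is the same as above.
True-score variance = [21.7²·0.76 + 16.8²·0.87] − 233.318 = 603.425 − 233.318 = 370.107.
Reliability = 370.107 / 519.812 = 0.712.

0.712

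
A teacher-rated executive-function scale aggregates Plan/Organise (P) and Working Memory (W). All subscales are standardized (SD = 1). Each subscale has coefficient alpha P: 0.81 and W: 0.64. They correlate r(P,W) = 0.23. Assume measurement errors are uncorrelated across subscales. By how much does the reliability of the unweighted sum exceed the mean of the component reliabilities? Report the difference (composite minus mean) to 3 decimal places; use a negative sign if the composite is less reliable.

Var(sum) = 2 + 0.46 = 2.46; true-score variance = 1.45 + 0.46 = 1.91; composite reliability = 0.7764.
Mean component reliability = 0.7250.
Difference = 0.7764 − 0.7250 = 0.051.

0.051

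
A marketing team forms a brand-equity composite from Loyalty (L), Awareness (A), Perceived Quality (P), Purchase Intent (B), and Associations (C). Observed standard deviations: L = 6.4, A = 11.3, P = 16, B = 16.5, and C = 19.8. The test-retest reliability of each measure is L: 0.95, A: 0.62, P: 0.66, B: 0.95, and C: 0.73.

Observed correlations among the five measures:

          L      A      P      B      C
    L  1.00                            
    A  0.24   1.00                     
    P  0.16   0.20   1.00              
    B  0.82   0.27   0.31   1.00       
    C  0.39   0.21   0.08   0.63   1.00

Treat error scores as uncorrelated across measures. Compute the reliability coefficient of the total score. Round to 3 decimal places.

Var(L+A+P+B+C) = 6.4² + 11.3² + 16² + 16.5² + 19.8² + 2·[6.4·11.3·0.24 + 6.4·16·0.16 + 6.4·16.5·0.82 + 6.4·19.8·0.39 + 11.3·16·0.20 + 11.3·16.5·0.27 + 11.3·19.8·0.21 + 16·16.5·0.31 + 16·19.8·0.08 + 16.5·19.8·0.63] = 1088.94 + 1232.49 = 2321.43.
Because errors are independent across components, Cov(Tᵢ,Tⱼ) = Cov(Xᵢ,Xⱼ); the off-diagonal part of the true-score variance is the same as above.
True-score variance = [6.4²·0.95 + 11.3²·0.62 + 16²·0.66 + 16.5²·0.95 + 19.8²·0.73] + 1232.49 = 831.867 + 1232.49 = 2064.36.
Reliability = 2064.36 / 2321.43 = 0.889.

0.889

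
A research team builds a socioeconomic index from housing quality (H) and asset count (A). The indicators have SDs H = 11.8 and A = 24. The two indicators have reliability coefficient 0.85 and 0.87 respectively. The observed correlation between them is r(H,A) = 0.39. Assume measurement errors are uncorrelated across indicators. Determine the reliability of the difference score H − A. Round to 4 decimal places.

0.8063

Var(H−A) = 11.8² + 24² − 2·11.8·24·0.39 = 715.24 − 220.896 = 494.344.
Because errors are independent across components, Cov(Tᵢ,Tⱼ) = Cov(Xᵢ,Xⱼ); the off-diagonal part of the true-score variance is the same as above.
True-score variance = [11.8²·0.85 + 24²·0.87] − 220.896 = 619.474 − 220.896 = 398.578.
Reliability = 398.578 / 494.344 = 0.8063.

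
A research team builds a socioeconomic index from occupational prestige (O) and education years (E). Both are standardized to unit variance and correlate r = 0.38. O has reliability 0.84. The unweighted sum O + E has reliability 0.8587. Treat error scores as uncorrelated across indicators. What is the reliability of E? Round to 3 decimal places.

Var(O+E) = 2 + 2·0.38 = 2.760.
True-score variance = ρ_O + ρ_E + 2·0.38, so 0.8587 = (0.84 + ρ_E + 0.76) / 2.760.
ρ_E = 0.8587·2.760 − 0.84 − 0.76 = 0.770.

0.770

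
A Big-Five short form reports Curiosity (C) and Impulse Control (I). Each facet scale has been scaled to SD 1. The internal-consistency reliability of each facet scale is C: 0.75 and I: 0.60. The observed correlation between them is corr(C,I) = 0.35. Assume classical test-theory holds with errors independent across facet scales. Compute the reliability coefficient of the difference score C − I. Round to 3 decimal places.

Var(C−I) = 1 + 1 − 2·0.35 = 2 − 0.7 = 1.3.
Because errors are independent across components, Cov(Tᵢ,Tⱼ) = Cov(Xᵢ,Xⱼ); the off-diagonal part of the true-score variance is the same as above.
True-score variance = [0.75 + 0.60] − 0.7 = 1.35 − 0.7 = 0.65.
Reliability = 0.65 / 1.3 = 0.500.

0.500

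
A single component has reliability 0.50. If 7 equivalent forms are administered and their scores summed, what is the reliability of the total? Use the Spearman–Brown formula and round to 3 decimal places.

0.875

ρ_k = kρ / (1 + (k−1)ρ) = 7·0.50 / (1 + 6·0.50) = 3.500 / 4.000 = 0.875.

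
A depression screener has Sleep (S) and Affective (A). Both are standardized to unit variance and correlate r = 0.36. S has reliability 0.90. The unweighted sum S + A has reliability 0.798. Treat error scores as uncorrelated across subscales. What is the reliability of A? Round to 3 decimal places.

Var(S+A) = 2 + 2·0.36 = 2.720.
True-score variance = ρ_S + ρ_A + 2·0.36, so 0.798 = (0.90 + ρ_A + 0.72) / 2.720.
ρ_A = 0.798·2.720 − 0.90 − 0.72 = 0.551.

0.551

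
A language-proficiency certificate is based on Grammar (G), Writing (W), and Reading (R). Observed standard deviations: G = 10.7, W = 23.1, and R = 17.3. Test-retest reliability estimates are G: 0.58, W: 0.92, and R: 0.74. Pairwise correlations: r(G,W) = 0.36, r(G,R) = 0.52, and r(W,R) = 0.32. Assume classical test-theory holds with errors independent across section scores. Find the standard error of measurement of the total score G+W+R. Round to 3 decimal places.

Var(total) = 947.39 + 626.24 = 1573.63.
True-score variance = 778.8 + 626.24 = 1405.04, so reliability = 0.8929.
Error variance = 1573.63 − 1405.04 = 168.59; SEM = √168.59 = 12.984.

12.984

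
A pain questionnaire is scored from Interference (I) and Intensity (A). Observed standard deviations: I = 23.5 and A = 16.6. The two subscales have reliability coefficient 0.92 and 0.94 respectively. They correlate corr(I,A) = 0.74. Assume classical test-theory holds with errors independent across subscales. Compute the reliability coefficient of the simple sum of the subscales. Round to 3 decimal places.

0.957

Var(I+A) = 23.5² + 16.6² + 2·[23.5·16.6·0.74] = 827.81 + 577.348 = 1405.16.
Because errors are independent across components, Cov(Tᵢ,Tⱼ) = Cov(Xᵢ,Xⱼ); the off-diagonal part of the true-score variance is the same as above.
True-score variance = [23.5²·0.92 + 16.6²·0.94] + 577.348 = 767.096 + 577.348 = 1344.44.
Reliability = 1344.44 / 1405.16 = 0.957.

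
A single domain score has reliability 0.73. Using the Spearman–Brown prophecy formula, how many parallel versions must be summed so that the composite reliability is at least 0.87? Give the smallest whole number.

3

k ≥ ρ*(1−ρ₁)/(ρ₁(1−ρ*)) = 0.87·0.27 / (0.73·0.13) = 2.475.
Smallest integer k = 3.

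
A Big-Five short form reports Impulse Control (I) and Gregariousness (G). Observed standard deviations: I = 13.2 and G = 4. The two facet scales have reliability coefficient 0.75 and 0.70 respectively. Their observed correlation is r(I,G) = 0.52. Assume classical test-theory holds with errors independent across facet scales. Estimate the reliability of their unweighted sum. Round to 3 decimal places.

Var(I+G) = 13.2² + 4² + 2·[13.2·4·0.52] = 190.24 + 54.912 = 245.152.
With uncorrelated errors the cross-covariances are all true-score covariance, so they carry over unchanged; only the diagonal terms shrink to ρᵢσᵢ².
True-score variance = [13.2²·0.75 + 4²·0.70] + 54.912 = 141.88 + 54.912 = 196.792.
Reliability = 196.792 / 245.152 = 0.803.

0.803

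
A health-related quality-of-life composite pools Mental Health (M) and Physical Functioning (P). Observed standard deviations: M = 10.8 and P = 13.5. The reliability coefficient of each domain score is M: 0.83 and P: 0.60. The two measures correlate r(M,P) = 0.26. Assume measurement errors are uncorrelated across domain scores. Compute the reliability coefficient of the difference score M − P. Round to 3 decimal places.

0.584

Var(M−P) = 10.8² + 13.5² − 2·10.8·13.5·0.26 = 298.89 − 75.816 = 223.074.
Under uncorrelated errors the observed covariances equal the true-score covariances, so only the own-variance terms attenuate.
True-score variance = [10.8²·0.83 + 13.5²·0.60] − 75.816 = 206.161 − 75.816 = 130.345.
Reliability = 130.345 / 223.074 = 0.584.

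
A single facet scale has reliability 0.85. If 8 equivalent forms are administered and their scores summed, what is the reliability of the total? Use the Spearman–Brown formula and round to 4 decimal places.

ρ_k = kρ / (1 + (k−1)ρ) = 8·0.85 / (1 + 7·0.85) = 6.800 / 6.950 = 0.9784.

0.9784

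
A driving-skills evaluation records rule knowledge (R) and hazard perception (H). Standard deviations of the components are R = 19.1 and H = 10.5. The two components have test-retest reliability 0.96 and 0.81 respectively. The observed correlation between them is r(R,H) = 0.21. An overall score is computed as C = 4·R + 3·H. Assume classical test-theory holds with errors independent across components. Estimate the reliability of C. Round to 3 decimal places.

Var(C) = 4²·19.1² + 3²·10.5² + 2·[12·19.1·10.5·0.21] = 6829.21 + 1010.77 = 7839.98.
Because errors are independent across components, Cov(Tᵢ,Tⱼ) = Cov(Xᵢ,Xⱼ); the off-diagonal part of the true-score variance is the same as above.
True-score variance = [4²·19.1²·0.96 + 3²·10.5²·0.81] + 1010.77 = 6407.2 + 1010.77 = 7417.98.
Reliability = 7417.98 / 7839.98 = 0.946.

0.946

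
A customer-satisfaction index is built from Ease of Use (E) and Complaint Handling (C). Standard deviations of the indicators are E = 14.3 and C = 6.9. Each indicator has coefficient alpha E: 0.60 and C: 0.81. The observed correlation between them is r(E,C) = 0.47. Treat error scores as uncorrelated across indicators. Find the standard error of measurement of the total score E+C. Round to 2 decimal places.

Var(total) = 252.1 + 92.7498 = 344.85.
True-score variance = 161.258 + 92.7498 = 254.008, so reliability = 0.7366.
Error variance = 344.85 − 254.008 = 90.8419; SEM = √90.8419 = 9.53.

9.53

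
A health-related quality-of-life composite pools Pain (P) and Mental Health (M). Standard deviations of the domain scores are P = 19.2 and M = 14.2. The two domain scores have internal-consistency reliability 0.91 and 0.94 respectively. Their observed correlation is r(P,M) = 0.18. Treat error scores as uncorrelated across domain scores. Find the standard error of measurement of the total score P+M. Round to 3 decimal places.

6.729

Var(total) = 570.28 + 98.1504 = 668.43.
True-score variance = 525.004 + 98.1504 = 623.154, so reliability = 0.9323.
Error variance = 668.43 − 623.154 = 45.276; SEM = √45.276 = 6.729.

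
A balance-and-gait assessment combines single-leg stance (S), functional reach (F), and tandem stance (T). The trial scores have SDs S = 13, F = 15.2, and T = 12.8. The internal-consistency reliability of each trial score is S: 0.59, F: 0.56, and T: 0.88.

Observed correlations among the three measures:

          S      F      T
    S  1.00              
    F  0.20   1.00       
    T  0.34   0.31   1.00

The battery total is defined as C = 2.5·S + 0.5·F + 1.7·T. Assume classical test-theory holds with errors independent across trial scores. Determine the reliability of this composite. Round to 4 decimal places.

Var(C) = 2.5²·13² + 0.5²·15.2² + 1.7²·12.8² + 2·[1.25·13·15.2·0.20 + 4.25·13·12.8·0.34 + 0.85·15.2·12.8·0.31] = 1587.51 + 682.229 = 2269.74.
Because errors are independent across components, Cov(Tᵢ,Tⱼ) = Cov(Xᵢ,Xⱼ); the off-diagonal part of the true-score variance is the same as above.
True-score variance = [2.5²·13²·0.59 + 0.5²·15.2²·0.56 + 1.7²·12.8²·0.88] + 682.229 = 1072.21 + 682.229 = 1754.44.
Reliability = 1754.44 / 2269.74 = 0.7730.

0.7730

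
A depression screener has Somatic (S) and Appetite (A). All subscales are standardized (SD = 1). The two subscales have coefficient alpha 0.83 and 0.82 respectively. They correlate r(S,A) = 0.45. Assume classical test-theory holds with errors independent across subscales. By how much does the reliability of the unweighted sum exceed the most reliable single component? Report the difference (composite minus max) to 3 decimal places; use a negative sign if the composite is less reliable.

0.049

Var(sum) = 2 + 0.9 = 2.9; true-score variance = 1.65 + 0.9 = 2.55; composite reliability = 0.8793.
Max component reliability = 0.8300.
Difference = 0.8793 − 0.8300 = 0.049.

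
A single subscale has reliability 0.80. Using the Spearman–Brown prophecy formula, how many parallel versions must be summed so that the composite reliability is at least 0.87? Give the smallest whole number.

2

k ≥ ρ*(1−ρ₁)/(ρ₁(1−ρ*)) = 0.87·0.20 / (0.80·0.13) = 1.673.
Smallest integer k = 2.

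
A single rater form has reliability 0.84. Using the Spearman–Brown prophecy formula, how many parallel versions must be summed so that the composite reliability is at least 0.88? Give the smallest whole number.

k ≥ ρ*(1−ρ₁)/(ρ₁(1−ρ*)) = 0.88·0.16 / (0.84·0.12) = 1.397.
Smallest integer k = 2.

2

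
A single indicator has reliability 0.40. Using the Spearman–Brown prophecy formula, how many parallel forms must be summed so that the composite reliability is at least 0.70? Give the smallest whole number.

k ≥ ρ*(1−ρ₁)/(ρ₁(1−ρ*)) = 0.70·0.60 / (0.40·0.30) = 3.500.
Smallest integer k = 4.

4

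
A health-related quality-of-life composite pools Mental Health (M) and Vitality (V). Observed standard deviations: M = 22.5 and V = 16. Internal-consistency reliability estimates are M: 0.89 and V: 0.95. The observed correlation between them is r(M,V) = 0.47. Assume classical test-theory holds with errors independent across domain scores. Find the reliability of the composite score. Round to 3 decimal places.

0.938

Var(M+V) = 22.5² + 16² + 2·[22.5·16·0.47] = 762.25 + 338.4 = 1100.65.
With uncorrelated errors the cross-covariances are all true-score covariance, so they carry over unchanged; only the diagonal terms shrink to ρᵢσᵢ².
True-score variance = [22.5²·0.89 + 16²·0.95] + 338.4 = 693.763 + 338.4 = 1032.16.
Reliability = 1032.16 / 1100.65 = 0.938.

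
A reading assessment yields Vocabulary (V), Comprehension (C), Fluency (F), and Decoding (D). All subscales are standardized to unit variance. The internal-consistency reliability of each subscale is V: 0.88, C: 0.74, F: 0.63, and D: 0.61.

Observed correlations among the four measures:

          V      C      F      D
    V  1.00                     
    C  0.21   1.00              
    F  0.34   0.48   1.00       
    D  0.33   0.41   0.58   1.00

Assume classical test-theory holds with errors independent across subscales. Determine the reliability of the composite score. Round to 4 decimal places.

0.8690

Var(V+C+F+D) = 4 + 2·[0.21 + 0.34 + 0.33 + 0.48 + 0.41 + 0.58] = 4 + 4.7 = 8.7.
Under uncorrelated errors the observed covariances equal the true-score covariances, so only the own-variance terms attenuate.
True-score variance = [0.88 + 0.74 + 0.63 + 0.61] + 4.7 = 2.86 + 4.7 = 7.56.
Reliability = 7.56 / 8.7 = 0.8690.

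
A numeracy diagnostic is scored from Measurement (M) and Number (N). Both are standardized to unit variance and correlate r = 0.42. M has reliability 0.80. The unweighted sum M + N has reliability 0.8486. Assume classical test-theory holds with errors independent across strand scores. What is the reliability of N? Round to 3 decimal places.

Var(M+N) = 2 + 2·0.42 = 2.840.
True-score variance = ρ_M + ρ_N + 2·0.42, so 0.8486 = (0.80 + ρ_N + 0.84) / 2.840.
ρ_N = 0.8486·2.840 − 0.80 − 0.84 = 0.770.

0.770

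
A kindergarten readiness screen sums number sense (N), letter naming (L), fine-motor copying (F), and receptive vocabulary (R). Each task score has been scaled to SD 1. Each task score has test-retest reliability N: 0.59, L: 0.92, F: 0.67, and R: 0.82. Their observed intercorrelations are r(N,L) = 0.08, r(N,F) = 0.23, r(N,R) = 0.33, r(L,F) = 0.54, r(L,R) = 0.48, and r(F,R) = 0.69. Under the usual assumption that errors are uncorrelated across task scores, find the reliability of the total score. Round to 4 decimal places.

Var(N+L+F+R) = 4 + 2·[0.08 + 0.23 + 0.33 + 0.54 + 0.48 + 0.69] = 4 + 4.7 = 8.7.
With uncorrelated errors the cross-covariances are all true-score covariance, so they carry over unchanged; only the diagonal terms shrink to ρᵢσᵢ².
True-score variance = [0.59 + 0.92 + 0.67 + 0.82] + 4.7 = 3 + 4.7 = 7.7.
Reliability = 7.7 / 8.7 = 0.8851.

0.8851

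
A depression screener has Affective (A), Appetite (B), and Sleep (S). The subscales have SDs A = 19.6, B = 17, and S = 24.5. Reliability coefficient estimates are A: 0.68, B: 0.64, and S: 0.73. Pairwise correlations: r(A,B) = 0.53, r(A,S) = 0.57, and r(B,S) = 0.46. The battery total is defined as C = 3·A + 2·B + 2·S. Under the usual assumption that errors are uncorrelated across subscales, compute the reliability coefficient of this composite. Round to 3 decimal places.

0.844

Var(C) = 3²·19.6² + 2²·17² + 2²·24.5² + 2·[6·19.6·17·0.53 + 6·19.6·24.5·0.57 + 4·17·24.5·0.46] = 7014.44 + 6936.44 = 13950.9.
Because errors are independent across components, Cov(Tᵢ,Tⱼ) = Cov(Xᵢ,Xⱼ); the off-diagonal part of the true-score variance is the same as above.
True-score variance = [3²·19.6²·0.68 + 2²·17²·0.64 + 2²·24.5²·0.73] + 6936.44 = 4843.63 + 6936.44 = 11780.1.
Reliability = 11780.1 / 13950.9 = 0.844.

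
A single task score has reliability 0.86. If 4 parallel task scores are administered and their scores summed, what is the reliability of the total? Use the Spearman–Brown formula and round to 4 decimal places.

0.9609

ρ_k = kρ / (1 + (k−1)ρ) = 4·0.86 / (1 + 3·0.86) = 3.440 / 3.580 = 0.9609.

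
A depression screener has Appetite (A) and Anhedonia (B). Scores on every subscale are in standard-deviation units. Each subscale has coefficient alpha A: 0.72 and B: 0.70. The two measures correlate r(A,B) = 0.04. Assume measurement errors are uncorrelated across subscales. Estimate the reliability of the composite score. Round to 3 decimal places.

Var(A+B) = 2 + 2·[0.04] = 2 + 0.08 = 2.08.
Under uncorrelated errors the observed covariances equal the true-score covariances, so only the own-variance terms attenuate.
True-score variance = [0.72 + 0.70] + 0.08 = 1.42 + 0.08 = 1.5.
Reliability = 1.5 / 2.08 = 0.721.

0.721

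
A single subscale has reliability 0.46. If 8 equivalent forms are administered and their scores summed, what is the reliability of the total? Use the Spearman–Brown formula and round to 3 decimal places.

0.872

ρ_k = kρ / (1 + (k−1)ρ) = 8·0.46 / (1 + 7·0.46) = 3.680 / 4.220 = 0.872.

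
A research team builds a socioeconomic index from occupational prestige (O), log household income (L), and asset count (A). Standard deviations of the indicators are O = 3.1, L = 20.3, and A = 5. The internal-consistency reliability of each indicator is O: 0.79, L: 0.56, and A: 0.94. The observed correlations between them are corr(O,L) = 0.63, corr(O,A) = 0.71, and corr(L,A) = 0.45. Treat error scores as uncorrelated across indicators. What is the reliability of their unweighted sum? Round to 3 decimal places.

Var(O+L+A) = 3.1² + 20.3² + 5² + 2·[3.1·20.3·0.63 + 3.1·5·0.71 + 20.3·5·0.45] = 446.7 + 192.652 = 639.352.
With uncorrelated errors the cross-covariances are all true-score covariance, so they carry over unchanged; only the diagonal terms shrink to ρᵢσᵢ².
True-score variance = [3.1²·0.79 + 20.3²·0.56 + 5²·0.94] + 192.652 = 261.862 + 192.652 = 454.514.
Reliability = 454.514 / 639.352 = 0.711.

0.711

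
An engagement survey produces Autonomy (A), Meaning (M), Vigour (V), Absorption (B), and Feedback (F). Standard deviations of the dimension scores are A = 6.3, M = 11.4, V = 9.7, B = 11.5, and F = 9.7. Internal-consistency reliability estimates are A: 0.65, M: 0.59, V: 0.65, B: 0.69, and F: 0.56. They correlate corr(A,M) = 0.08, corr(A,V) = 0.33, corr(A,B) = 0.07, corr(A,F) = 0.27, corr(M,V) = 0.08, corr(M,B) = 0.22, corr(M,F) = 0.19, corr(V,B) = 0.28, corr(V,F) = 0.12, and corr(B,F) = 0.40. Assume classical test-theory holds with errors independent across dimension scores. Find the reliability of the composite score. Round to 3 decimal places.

0.792

Var(A+M+V+B+F) = 6.3² + 11.4² + 9.7² + 11.5² + 9.7² + 2·[6.3·11.4·0.08 + 6.3·9.7·0.33 + 6.3·11.5·0.07 + 6.3·9.7·0.27 + 11.4·9.7·0.08 + 11.4·11.5·0.22 + 11.4·9.7·0.19 + 9.7·11.5·0.28 + 9.7·9.7·0.12 + 11.5·9.7·0.40] = 490.08 + 386.653 = 876.733.
Because errors are independent across components, Cov(Tᵢ,Tⱼ) = Cov(Xᵢ,Xⱼ); the off-diagonal part of the true-score variance is the same as above.
True-score variance = [6.3²·0.65 + 11.4²·0.59 + 9.7²·0.65 + 11.5²·0.69 + 9.7²·0.56] + 386.653 = 307.576 + 386.653 = 694.229.
Reliability = 694.229 / 876.733 = 0.792.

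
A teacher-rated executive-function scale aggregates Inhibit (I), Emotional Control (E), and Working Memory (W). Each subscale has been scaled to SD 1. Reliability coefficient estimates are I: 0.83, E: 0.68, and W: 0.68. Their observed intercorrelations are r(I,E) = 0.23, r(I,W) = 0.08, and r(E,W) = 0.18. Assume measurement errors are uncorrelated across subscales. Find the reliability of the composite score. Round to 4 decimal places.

0.7965

Var(I+E+W) = 3 + 2·[0.23 + 0.08 + 0.18] = 3 + 0.98 = 3.98.
Because errors are independent across components, Cov(Tᵢ,Tⱼ) = Cov(Xᵢ,Xⱼ); the off-diagonal part of the true-score variance is the same as above.
True-score variance = [0.83 + 0.68 + 0.68] + 0.98 = 2.19 + 0.98 = 3.17.
Reliability = 3.17 / 3.98 = 0.7965.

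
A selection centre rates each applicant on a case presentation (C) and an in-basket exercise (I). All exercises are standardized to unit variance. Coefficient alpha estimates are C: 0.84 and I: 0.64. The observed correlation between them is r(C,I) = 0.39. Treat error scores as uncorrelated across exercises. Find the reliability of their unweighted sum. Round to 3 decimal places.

0.813

Var(C+I) = 2 + 2·[0.39] = 2 + 0.78 = 2.78.
With uncorrelated errors the cross-covariances are all true-score covariance, so they carry over unchanged; only the diagonal terms shrink to ρᵢσᵢ².
True-score variance = [0.84 + 0.64] + 0.78 = 1.48 + 0.78 = 2.26.
Reliability = 2.26 / 2.78 = 0.813.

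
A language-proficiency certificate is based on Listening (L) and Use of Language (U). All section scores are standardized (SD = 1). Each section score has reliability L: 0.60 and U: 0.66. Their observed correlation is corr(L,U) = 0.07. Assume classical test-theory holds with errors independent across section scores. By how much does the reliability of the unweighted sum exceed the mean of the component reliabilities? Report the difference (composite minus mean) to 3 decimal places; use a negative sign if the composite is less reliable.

0.024

Var(sum) = 2 + 0.14 = 2.14; true-score variance = 1.26 + 0.14 = 1.4; composite reliability = 0.6542.
Mean component reliability = 0.6300.
Difference = 0.6542 − 0.6300 = 0.024.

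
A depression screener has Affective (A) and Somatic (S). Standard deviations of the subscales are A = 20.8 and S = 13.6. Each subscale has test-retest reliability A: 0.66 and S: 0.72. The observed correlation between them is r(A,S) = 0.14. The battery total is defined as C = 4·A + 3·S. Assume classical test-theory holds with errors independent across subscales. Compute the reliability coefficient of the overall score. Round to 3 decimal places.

0.704

Var(C) = 4²·20.8² + 3²·13.6² + 2·[12·20.8·13.6·0.14] = 8586.88 + 950.477 = 9537.36.
Because errors are independent across components, Cov(Tᵢ,Tⱼ) = Cov(Xᵢ,Xⱼ); the off-diagonal part of the true-score variance is the same as above.
True-score variance = [4²·20.8²·0.66 + 3²·13.6²·0.72] + 950.477 = 5767.22 + 950.477 = 6717.7.
Reliability = 6717.7 / 9537.36 = 0.704.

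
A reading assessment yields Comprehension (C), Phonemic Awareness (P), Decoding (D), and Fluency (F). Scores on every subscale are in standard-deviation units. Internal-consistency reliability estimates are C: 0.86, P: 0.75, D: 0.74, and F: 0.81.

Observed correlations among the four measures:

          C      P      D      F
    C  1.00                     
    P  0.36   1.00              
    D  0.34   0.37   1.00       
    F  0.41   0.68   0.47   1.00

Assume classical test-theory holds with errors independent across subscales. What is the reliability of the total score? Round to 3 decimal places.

0.909

Var(C+P+D+F) = 4 + 2·[0.36 + 0.34 + 0.41 + 0.37 + 0.68 + 0.47] = 4 + 5.26 = 9.26.
Because errors are independent across components, Cov(Tᵢ,Tⱼ) = Cov(Xᵢ,Xⱼ); the off-diagonal part of the true-score variance is the same as above.
True-score variance = [0.86 + 0.75 + 0.74 + 0.81] + 5.26 = 3.16 + 5.26 = 8.42.
Reliability = 8.42 / 9.26 = 0.909.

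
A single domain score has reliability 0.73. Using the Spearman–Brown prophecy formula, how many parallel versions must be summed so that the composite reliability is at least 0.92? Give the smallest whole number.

5

k ≥ ρ*(1−ρ₁)/(ρ₁(1−ρ*)) = 0.92·0.27 / (0.73·0.08) = 4.253.
Smallest integer k = 5.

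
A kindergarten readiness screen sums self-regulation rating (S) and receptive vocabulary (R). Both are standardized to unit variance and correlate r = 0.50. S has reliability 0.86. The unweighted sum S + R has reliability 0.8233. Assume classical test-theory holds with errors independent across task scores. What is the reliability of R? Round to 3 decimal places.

0.610

Var(S+R) = 2 + 2·0.50 = 3.000.
True-score variance = ρ_S + ρ_R + 2·0.50, so 0.8233 = (0.86 + ρ_R + 1.00) / 3.000.
ρ_R = 0.8233·3.000 − 0.86 − 1.00 = 0.610.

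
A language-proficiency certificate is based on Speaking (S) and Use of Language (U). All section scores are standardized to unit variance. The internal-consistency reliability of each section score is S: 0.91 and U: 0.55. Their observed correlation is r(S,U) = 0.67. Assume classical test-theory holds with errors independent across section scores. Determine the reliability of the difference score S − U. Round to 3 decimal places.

0.182

Var(S−U) = 1 + 1 − 2·0.67 = 2 − 1.34 = 0.66.
Under uncorrelated errors the observed covariances equal the true-score covariances, so only the own-variance terms attenuate.
True-score variance = [0.91 + 0.55] − 1.34 = 1.46 − 1.34 = 0.12.
Reliability = 0.12 / 0.66 = 0.182.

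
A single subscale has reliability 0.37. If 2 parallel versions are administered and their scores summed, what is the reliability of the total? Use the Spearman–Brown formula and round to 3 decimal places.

ρ_k = kρ / (1 + (k−1)ρ) = 2·0.37 / (1 + 1·0.37) = 0.740 / 1.370 = 0.540.

0.540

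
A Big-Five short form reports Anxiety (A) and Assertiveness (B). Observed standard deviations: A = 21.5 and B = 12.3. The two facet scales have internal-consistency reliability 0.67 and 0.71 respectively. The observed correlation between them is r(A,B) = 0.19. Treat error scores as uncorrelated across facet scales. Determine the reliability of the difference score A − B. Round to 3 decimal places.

Var(A−B) = 21.5² + 12.3² − 2·21.5·12.3·0.19 = 613.54 − 100.491 = 513.049.
Because errors are independent across components, Cov(Tᵢ,Tⱼ) = Cov(Xᵢ,Xⱼ); the off-diagonal part of the true-score variance is the same as above.
True-score variance = [21.5²·0.67 + 12.3²·0.71] − 100.491 = 417.123 − 100.491 = 316.632.
Reliability = 316.632 / 513.049 = 0.617.

0.617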